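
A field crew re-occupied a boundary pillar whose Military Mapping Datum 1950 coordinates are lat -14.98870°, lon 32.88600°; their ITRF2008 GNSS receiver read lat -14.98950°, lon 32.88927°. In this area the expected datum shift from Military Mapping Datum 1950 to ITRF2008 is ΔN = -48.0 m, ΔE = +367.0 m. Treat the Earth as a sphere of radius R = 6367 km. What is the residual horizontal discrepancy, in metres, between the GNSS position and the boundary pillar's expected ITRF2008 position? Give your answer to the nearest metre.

Observed coordinate differences: Δφ = -0.00080°, Δλ = +0.00327°.
Converting to metres (1° lat = 111125 m, cos φ = 0.965977): observed ΔN = -88.9 m, observed ΔE = 351.0 m.
Subtracting the expected shift leaves a residual of -88.9 − (-48.0) = -40.9 m north and 351.0 − (367.0) = -16.0 m east.
Residual distance = √((-40.9)² + (-16.0)²) = 43.9 m.

44 m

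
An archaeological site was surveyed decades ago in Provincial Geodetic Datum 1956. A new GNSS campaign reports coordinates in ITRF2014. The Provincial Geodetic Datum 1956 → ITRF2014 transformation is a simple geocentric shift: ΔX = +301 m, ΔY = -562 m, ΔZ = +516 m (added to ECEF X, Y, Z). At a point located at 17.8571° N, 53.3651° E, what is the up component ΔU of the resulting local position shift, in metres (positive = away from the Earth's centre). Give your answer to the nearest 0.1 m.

The local up (radial) axis is (cos φ cos λ, cos φ sin λ, sin φ), giving ΔU = 170.958 − 429.253 + 158.228 = -100.07 m.

ΔU = -100.1 m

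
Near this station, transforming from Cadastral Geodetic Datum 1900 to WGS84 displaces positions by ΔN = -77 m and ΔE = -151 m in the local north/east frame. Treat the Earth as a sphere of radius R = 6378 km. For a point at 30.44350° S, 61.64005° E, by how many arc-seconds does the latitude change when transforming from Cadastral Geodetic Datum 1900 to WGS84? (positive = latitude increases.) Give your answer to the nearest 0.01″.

Δφ = -2.49″

On a sphere of radius R, 1 rad of latitude = R, so Δφ = ΔN / R = -77.0 / 6378000 = -1.2073e-05 rad = -2.490″.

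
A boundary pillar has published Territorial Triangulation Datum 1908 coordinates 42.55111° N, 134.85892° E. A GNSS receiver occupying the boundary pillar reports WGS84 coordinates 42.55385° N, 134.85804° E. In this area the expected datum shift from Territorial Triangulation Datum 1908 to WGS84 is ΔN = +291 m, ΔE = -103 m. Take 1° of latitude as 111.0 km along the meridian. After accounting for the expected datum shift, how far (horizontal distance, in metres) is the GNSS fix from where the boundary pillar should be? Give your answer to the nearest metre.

34 m

Observed coordinate differences: Δφ = +0.00274°, Δλ = -0.00088°.
Converting to metres (1° lat = 111000 m, cos φ = 0.736674): observed ΔN = 304.1 m, observed ΔE = -72.0 m.
Subtracting the expected shift leaves a residual of 304.1 − (291) = 13.1 m north and -72.0 − (-103) = 31.0 m east.
Residual distance = √(13.1² + 31.0²) = 33.7 m.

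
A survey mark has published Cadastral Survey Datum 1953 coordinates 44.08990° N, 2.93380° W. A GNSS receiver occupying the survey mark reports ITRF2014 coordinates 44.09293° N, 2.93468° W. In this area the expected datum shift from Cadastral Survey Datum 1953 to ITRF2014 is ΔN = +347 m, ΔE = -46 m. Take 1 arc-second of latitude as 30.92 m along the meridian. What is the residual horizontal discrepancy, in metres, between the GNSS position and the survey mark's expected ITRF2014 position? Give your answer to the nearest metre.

26 m

Observed coordinate differences: Δφ = +0.00303°, Δλ = -0.00088°.
Converting to metres (1° lat = 111312 m, cos φ = 0.718249): observed ΔN = 337.3 m, observed ΔE = -70.4 m.
Subtracting the expected shift leaves a residual of 337.3 − (347) = -9.7 m north and -70.4 − (-46) = -24.4 m east.
Residual distance = √((-9.7)² + (-24.4)²) = 26.2 m.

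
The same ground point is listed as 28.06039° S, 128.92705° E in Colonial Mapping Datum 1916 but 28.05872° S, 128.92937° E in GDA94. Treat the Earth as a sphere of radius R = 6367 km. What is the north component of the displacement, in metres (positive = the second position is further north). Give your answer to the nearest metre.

ΔN = 186 m

Δφ = -28.05872° − -28.06039° = +0.00167°; Δλ = 128.92937° − 128.92705° = +0.00232°.
1° along a meridian = πR/180 = 111125 m.
ΔN = Δφ × 111125 = 185.6 m; ΔE = Δλ × 111125 × cos(-28.06039°) = +0.00232 × 111125 × 0.882452 = 227.5 m.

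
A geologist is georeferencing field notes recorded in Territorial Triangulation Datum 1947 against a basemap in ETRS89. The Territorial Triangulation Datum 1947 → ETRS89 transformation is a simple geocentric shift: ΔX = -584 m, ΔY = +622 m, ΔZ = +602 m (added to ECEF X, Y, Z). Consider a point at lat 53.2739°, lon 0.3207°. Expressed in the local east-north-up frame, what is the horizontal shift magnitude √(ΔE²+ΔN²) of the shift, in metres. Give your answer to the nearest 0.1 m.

1035.4 m

The local east axis at (φ, λ) is (−sin λ, cos λ, 0), so ΔE = −sin(0.3207°)·(-584) + cos(0.3207°)·622 = 625.26 m.
The local north axis is (−sin φ cos λ, −sin φ sin λ, cos φ), giving ΔN = 468.071 − 2.790 + 359.990 = 825.27 m.
Horizontal magnitude = √(ΔE² + ΔN²) = √(625.26² + 825.27²) = 1035.38 m.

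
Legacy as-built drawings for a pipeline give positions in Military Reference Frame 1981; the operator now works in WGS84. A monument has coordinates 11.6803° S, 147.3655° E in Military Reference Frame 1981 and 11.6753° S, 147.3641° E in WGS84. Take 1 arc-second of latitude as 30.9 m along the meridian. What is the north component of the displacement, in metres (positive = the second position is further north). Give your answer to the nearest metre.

Δφ = -11.6753° − -11.6803° = +0.0050°; Δλ = 147.3641° − 147.3655° = -0.0014°.
1° of latitude = 3600 × 30.90 = 111240 m.
ΔN = Δφ × 111240 = 556.2 m; ΔE = Δλ × 111240 × cos(-11.6803°) = -0.0014 × 111240 × 0.979292 = -152.5 m.

ΔN = 556 m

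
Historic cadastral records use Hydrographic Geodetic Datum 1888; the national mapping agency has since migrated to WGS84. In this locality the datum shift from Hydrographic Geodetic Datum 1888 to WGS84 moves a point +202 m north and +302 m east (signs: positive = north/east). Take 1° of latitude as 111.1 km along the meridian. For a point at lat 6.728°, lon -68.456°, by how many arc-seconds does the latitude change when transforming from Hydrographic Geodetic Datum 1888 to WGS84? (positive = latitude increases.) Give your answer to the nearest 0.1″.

Δφ = 6.5″

1° of latitude = 111.1 km, so Δφ = 202.0 / 111100 = 0.0018182° = 6.545″.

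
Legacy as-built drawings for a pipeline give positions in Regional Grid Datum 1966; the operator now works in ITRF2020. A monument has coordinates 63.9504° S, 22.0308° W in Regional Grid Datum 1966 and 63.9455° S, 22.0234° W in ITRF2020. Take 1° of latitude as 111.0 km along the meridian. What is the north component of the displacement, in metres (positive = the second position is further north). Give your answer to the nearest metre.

ΔN = 544 m

Δφ = -63.9455° − -63.9504° = +0.0049°; Δλ = -22.0234° − -22.0308° = +0.0074°.
ΔN = Δφ × 111000 = 543.9 m; ΔE = Δλ × 111000 × cos(-63.9504°) = +0.0074 × 111000 × 0.439149 = 360.7 m.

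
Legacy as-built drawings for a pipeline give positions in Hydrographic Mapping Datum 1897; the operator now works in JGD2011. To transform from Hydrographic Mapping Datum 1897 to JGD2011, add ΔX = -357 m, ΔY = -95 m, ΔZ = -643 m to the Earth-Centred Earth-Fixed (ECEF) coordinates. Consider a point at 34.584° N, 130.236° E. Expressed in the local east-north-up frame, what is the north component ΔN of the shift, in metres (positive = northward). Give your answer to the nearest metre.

The local north axis is (−sin φ cos λ, −sin φ sin λ, cos φ), giving ΔN = -130.892 + 41.165 − 529.379 = -619.11 m.

ΔN = -619 m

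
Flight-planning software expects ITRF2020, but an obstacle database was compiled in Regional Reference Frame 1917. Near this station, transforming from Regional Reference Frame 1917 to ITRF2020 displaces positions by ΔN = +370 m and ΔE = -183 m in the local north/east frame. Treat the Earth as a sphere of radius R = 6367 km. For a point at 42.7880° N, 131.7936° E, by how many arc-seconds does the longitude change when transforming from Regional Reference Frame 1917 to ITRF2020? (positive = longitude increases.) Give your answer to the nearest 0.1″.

At latitude 42.7880°, cos φ = 0.733872.
One radian of longitude at latitude φ spans R cos φ, so Δλ = ΔE / (R cos φ) = -183.0 / (6367000 × 0.733872) = -3.9165e-05 rad = -8.078″.

Δλ = -8.1″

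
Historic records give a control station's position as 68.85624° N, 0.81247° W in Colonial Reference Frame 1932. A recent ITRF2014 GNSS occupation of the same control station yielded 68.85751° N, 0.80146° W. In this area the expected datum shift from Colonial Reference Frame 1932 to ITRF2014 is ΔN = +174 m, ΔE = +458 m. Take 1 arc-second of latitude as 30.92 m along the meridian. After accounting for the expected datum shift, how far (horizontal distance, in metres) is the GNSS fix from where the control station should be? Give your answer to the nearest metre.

36 m

Observed coordinate differences: Δφ = +0.00127°, Δλ = +0.01101°.
Converting to metres (1° lat = 111312 m, cos φ = 0.360709): observed ΔN = 141.4 m, observed ΔE = 442.1 m.
Subtracting the expected shift leaves a residual of 141.4 − (174) = -32.6 m north and 442.1 − (458) = -15.9 m east.
Residual distance = √((-32.6)² + (-15.9)²) = 36.3 m.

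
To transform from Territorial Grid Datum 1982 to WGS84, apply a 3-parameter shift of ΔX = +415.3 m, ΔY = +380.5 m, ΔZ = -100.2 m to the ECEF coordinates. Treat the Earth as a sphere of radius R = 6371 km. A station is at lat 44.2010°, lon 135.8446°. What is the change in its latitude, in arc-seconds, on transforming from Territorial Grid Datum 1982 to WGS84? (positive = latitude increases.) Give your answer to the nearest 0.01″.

sin φ = 0.697178, cos φ = 0.716898, sin λ = 0.696607, cos λ = -0.717453.
North component: ΔN = −sin φ cos λ·ΔX − sin φ sin λ·ΔY + cos φ·ΔZ = −(0.697178)(-0.717453)(415.3) − (0.697178)(0.696607)(380.5) + (0.716898)(-100.2) = -48.90 m.
1° of latitude spans πR/180 = 111195 m, so Δφ = -48.90 / 111195 × 3600 = -1.583″.

Δφ = -1.58″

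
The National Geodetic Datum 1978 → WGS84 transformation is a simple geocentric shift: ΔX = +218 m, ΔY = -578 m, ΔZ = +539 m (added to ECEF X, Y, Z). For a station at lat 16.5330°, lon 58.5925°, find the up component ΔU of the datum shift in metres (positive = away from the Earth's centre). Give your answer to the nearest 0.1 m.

At φ = 16.5330°, λ = 58.5925°: sin φ = 0.284568, cos φ = 0.958656, sin λ = 0.853483, cos λ = 0.521121.
ΔU = cos φ cos λ·ΔX + cos φ sin λ·ΔY + sin φ·ΔZ = (0.958656)(0.521121)(218) + (0.958656)(0.853483)(-578) + (0.284568)(539) = -210.63 m.

ΔU = -210.6 m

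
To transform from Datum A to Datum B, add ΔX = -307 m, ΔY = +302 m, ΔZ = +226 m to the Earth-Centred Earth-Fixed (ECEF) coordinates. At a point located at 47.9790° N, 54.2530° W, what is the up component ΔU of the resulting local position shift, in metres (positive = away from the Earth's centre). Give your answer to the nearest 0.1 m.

ΔU = -116.2 m

At φ = 47.9790°, λ = -54.2530°: sin φ = 0.742900, cos φ = 0.669403, sin λ = -0.811605, cos λ = 0.584207.
ΔU = cos φ cos λ·ΔX + cos φ sin λ·ΔY + sin φ·ΔZ = (0.669403)(0.584207)(-307) + (0.669403)(-0.811605)(302) + (0.742900)(226) = -116.24 m.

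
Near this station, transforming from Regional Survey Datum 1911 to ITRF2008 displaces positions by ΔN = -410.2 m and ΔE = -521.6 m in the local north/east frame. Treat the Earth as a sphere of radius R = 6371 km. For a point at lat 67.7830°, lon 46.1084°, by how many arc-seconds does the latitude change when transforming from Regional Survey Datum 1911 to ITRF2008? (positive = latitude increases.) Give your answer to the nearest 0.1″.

Δφ = -13.3″

On a sphere of radius R, 1 rad of latitude = R, so Δφ = ΔN / R = -410.2 / 6371000 = -6.4385e-05 rad = -13.280″.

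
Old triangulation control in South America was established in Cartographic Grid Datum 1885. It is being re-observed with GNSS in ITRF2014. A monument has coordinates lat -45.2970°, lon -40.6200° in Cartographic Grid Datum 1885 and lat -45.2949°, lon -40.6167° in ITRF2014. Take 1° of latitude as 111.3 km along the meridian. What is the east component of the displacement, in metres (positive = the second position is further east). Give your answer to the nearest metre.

Δφ = -45.2949° − -45.2970° = +0.0021°; Δλ = -40.6167° − -40.6200° = +0.0033°.
ΔN = Δφ × 111300 = 233.7 m; ΔE = Δλ × 111300 × cos(-45.2970°) = +0.0033 × 111300 × 0.703432 = 258.4 m.

ΔE = 258 m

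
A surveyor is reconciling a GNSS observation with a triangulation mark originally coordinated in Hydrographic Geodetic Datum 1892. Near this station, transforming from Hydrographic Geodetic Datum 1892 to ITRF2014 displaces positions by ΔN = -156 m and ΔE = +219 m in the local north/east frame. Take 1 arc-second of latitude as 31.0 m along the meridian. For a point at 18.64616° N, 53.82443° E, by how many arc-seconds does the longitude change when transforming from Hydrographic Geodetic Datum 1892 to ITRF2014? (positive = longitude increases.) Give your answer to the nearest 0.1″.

At latitude 18.64616°, cos φ = 0.947511.
1″ of longitude at this latitude = 31.00 × cos φ = 29.3728 m, so Δλ = 219.0 / 29.3728 = 7.456″.

Δλ = 7.5″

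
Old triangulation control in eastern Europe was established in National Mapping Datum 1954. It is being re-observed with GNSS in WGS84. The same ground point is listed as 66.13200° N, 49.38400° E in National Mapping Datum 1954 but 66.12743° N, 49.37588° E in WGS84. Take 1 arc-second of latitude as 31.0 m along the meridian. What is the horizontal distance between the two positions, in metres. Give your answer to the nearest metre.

Δφ = 66.12743° − 66.13200° = -0.00457°; Δλ = 49.37588° − 49.38400° = -0.00812°.
1° of latitude = 3600 × 31.00 = 111600 m.
ΔN = Δφ × 111600 = -510.0 m; ΔE = Δλ × 111600 × cos(66.13200°) = -0.00812 × 111600 × 0.404631 = -366.7 m.
Distance = √(ΔE² + ΔN²) = √((-366.7)² + (-510.0)²) = 628.1 m.

628 m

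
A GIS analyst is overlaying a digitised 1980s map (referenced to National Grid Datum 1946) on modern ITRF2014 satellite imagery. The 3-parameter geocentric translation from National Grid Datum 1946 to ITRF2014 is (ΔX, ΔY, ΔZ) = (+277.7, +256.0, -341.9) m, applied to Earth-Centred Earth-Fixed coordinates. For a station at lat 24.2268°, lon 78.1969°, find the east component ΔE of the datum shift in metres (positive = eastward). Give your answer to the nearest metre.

ΔE = -219 m

The local east axis at (φ, λ) is (−sin λ, cos λ, 0), so ΔE = −sin(78.1969°)·277.7 + cos(78.1969°)·256.0 = -219.46 m.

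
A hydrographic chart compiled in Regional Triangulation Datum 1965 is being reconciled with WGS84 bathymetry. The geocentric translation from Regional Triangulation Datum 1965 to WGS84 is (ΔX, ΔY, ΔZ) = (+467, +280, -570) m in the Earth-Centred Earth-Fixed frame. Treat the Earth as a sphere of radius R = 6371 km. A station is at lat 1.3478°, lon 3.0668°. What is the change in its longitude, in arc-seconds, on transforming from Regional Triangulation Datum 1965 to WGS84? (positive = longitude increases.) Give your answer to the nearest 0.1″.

Δλ = 8.2″

sin φ = 0.023521, cos φ = 0.999723, sin λ = 0.053500, cos λ = 0.998568.
East component: ΔE = −sin λ·ΔX + cos λ·ΔY = −(0.053500)(467) + (0.998568)(280) = 254.61 m.
1° of latitude spans πR/180 = 111195 m; at latitude φ, 1° of longitude spans that × cos φ = 111164.2 m, so Δλ = 254.61 / 111164.2 × 3600 = 8.246″.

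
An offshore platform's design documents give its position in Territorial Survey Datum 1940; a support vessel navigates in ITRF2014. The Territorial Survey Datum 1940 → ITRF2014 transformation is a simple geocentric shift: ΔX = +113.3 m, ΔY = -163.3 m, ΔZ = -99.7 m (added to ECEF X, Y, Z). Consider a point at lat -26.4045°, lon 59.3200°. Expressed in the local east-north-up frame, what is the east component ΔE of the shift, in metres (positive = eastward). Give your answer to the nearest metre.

The local east axis at (φ, λ) is (−sin λ, cos λ, 0), so ΔE = −sin(59.3200°)·113.3 + cos(59.3200°)·(-163.3) = -180.76 m.

ΔE = -181 m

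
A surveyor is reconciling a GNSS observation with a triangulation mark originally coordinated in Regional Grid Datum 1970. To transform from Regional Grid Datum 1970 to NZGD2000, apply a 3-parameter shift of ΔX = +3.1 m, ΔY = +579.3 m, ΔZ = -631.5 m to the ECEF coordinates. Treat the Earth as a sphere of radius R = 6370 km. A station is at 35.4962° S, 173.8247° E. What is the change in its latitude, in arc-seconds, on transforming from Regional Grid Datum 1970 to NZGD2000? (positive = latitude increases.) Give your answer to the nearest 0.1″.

Δφ = -15.5″

sin φ = -0.580649, cos φ = 0.814154, sin λ = 0.107571, cos λ = -0.994197.
North component: ΔN = −sin φ cos λ·ΔX − sin φ sin λ·ΔY + cos φ·ΔZ = −(-0.580649)(-0.994197)(3.1) − (-0.580649)(0.107571)(579.3) + (0.814154)(-631.5) = -479.74 m.
1° of latitude spans πR/180 = 111177 m, so Δφ = -479.74 / 111177 × 3600 = -15.534″.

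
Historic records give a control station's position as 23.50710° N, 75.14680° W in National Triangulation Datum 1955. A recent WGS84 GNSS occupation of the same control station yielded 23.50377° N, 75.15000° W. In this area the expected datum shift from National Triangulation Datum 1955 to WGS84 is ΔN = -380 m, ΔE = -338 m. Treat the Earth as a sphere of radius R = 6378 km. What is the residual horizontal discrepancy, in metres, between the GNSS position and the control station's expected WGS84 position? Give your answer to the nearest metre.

Observed coordinate differences: Δφ = -0.00333°, Δλ = -0.00320°.
Converting to metres (1° lat = 111317 m, cos φ = 0.917011): observed ΔN = -370.7 m, observed ΔE = -326.7 m.
Subtracting the expected shift leaves a residual of -370.7 − (-380) = 9.3 m north and -326.7 − (-338) = 11.3 m east.
Residual distance = √(9.3² + 11.3²) = 14.7 m.

15 m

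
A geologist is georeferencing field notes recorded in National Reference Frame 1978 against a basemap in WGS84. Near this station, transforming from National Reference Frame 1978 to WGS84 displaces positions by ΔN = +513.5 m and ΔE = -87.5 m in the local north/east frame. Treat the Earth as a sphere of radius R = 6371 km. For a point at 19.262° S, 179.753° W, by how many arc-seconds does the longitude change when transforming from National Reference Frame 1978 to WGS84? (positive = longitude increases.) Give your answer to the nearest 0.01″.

Δλ = -3.00″

At latitude -19.262°, cos φ = 0.944020.
One radian of longitude at latitude φ spans R cos φ, so Δλ = ΔE / (R cos φ) = -87.5 / (6371000 × 0.944020) = -1.4549e-05 rad = -3.001″.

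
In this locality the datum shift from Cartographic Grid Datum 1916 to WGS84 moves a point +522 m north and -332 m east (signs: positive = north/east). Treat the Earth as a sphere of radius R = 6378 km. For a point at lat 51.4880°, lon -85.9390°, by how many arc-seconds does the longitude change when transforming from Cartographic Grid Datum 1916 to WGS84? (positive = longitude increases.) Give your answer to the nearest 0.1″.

At latitude 51.4880°, cos φ = 0.622679.
One radian of longitude at latitude φ spans R cos φ, so Δλ = ΔE / (R cos φ) = -332.0 / (6378000 × 0.622679) = -8.3597e-05 rad = -17.243″.

Δλ = -17.2″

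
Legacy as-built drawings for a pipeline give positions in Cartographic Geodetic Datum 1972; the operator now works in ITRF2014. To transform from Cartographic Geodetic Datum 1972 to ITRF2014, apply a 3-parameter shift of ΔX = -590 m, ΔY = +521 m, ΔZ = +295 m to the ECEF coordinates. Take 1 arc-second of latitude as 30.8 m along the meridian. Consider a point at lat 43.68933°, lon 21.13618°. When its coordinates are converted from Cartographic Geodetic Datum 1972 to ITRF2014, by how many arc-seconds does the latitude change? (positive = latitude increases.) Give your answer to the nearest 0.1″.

sin φ = 0.690748, cos φ = 0.723096, sin λ = 0.360586, cos λ = 0.932726.
North component: ΔN = −sin φ cos λ·ΔX − sin φ sin λ·ΔY + cos φ·ΔZ = −(0.690748)(0.932726)(-590) − (0.690748)(0.360586)(521) + (0.723096)(295) = 463.67 m.
1° of latitude spans 3600 × 30.80 = 110880 m, so Δφ = 463.67 / 110880 × 3600 = 15.054″.

Δφ = 15.1″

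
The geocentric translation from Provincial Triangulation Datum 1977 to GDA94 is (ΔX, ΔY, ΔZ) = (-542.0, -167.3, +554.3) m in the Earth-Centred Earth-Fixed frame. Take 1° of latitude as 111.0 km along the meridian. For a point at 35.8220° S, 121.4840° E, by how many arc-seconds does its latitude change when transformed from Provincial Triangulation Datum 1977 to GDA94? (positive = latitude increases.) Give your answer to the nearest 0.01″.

Δφ = 17.24″

sin φ = -0.585269, cos φ = 0.810839, sin λ = 0.852786, cos λ = -0.522260.
North component: ΔN = −sin φ cos λ·ΔX − sin φ sin λ·ΔY + cos φ·ΔZ = −(-0.585269)(-0.522260)(-542.0) − (-0.585269)(0.852786)(-167.3) + (0.810839)(554.3) = 531.62 m.
1° of latitude spans 111000 m, so Δφ = 531.62 / 111000 × 3600 = 17.242″.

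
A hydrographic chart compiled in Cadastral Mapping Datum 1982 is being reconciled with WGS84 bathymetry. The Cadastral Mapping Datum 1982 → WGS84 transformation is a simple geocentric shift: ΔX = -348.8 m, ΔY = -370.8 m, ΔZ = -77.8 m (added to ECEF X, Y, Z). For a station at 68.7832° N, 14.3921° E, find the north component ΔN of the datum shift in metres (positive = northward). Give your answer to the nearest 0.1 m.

The local north axis is (−sin φ cos λ, −sin φ sin λ, cos φ), giving ΔN = 314.953 + 85.918 − 28.156 = 372.72 m.

ΔN = 372.7 m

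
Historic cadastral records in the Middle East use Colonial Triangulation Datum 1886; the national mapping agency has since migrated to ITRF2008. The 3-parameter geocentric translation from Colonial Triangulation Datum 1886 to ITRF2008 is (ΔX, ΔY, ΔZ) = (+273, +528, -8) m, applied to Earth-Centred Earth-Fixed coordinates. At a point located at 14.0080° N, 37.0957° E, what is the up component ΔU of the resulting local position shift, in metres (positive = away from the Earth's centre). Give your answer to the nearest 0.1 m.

ΔU = 518.3 m

At φ = 14.0080°, λ = 37.0957°: sin φ = 0.242057, cos φ = 0.970262, sin λ = 0.603148, cos λ = 0.797629.
ΔU = cos φ cos λ·ΔX + cos φ sin λ·ΔY + sin φ·ΔZ = (0.970262)(0.797629)(273) + (0.970262)(0.603148)(528) + (0.242057)(-8) = 518.33 m.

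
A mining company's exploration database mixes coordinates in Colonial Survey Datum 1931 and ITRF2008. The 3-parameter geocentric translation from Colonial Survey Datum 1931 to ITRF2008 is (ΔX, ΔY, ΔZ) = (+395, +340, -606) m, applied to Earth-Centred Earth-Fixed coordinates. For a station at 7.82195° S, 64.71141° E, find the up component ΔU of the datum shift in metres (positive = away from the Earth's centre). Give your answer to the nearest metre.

ΔU = 554 m

At φ = -7.82195°, λ = 64.71141°: sin φ = -0.136095, cos φ = 0.990696, sin λ = 0.904168, cos λ = 0.427178.
ΔU = cos φ cos λ·ΔX + cos φ sin λ·ΔY + sin φ·ΔZ = (0.990696)(0.427178)(395) + (0.990696)(0.904168)(340) + (-0.136095)(-606) = 554.20 m.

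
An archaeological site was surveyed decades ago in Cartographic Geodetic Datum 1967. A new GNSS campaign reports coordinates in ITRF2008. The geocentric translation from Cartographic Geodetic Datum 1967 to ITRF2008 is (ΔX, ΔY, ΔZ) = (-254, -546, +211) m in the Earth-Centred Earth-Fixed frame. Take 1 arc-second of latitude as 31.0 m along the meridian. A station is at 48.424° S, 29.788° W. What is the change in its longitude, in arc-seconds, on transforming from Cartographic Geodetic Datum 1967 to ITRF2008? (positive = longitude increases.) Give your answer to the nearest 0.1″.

sin φ = -0.748076, cos φ = 0.663613, sin λ = -0.496792, cos λ = 0.867870.
East component: ΔE = −sin λ·ΔX + cos λ·ΔY = −(-0.496792)(-254) + (0.867870)(-546) = -600.04 m.
1° of latitude spans 3600 × 31.00 = 111600 m; at latitude φ, 1° of longitude spans that × cos φ = 74059.2 m, so Δλ = -600.04 / 74059.2 × 3600 = -29.168″.

Δλ = -29.2″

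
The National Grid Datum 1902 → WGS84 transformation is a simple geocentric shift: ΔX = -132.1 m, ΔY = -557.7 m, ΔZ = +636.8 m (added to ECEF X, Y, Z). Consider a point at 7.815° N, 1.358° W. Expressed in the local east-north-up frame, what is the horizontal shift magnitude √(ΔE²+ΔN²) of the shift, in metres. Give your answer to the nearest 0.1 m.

856.2 m

At φ = 7.815°, λ = -1.358°: sin φ = 0.135975, cos φ = 0.990712, sin λ = -0.023699, cos λ = 0.999719.
ΔE = −sin λ·ΔX + cos λ·ΔY = −(-0.023699)·(-132.1) + (0.999719)·(-557.7) = -560.67 m.
ΔN = −sin φ cos λ·ΔX − sin φ sin λ·ΔY + cos φ·ΔZ = −(0.135975)(0.999719)(-132.1) − (0.135975)(-0.023699)(-557.7) + (0.990712)(636.8) = 647.05 m.
Horizontal magnitude = √(ΔE² + ΔN²) = √((-560.67)² + 647.05²) = 856.17 m.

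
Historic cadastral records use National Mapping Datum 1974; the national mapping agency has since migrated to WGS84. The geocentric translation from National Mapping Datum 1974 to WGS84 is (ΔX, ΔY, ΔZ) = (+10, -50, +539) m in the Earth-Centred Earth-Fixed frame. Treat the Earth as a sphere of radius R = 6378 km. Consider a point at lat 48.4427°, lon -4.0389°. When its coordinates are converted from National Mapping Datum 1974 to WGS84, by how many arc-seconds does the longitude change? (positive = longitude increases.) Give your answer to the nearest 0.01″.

sin φ = 0.748293, cos φ = 0.663369, sin λ = -0.070434, cos λ = 0.997516.
East component: ΔE = −sin λ·ΔX + cos λ·ΔY = −(-0.070434)(10) + (0.997516)(-50) = -49.17 m.
1° of latitude spans πR/180 = 111317 m; at latitude φ, 1° of longitude spans that × cos φ = 73844.3 m, so Δλ = -49.17 / 73844.3 × 3600 = -2.397″.

Δλ = -2.40″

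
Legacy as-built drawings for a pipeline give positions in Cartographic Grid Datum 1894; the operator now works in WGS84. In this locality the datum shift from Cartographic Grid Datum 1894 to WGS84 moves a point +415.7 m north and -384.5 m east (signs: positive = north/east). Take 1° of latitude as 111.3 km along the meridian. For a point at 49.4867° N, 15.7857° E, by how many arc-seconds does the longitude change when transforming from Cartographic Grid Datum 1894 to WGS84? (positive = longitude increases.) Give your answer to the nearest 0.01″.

At latitude 49.4867°, cos φ = 0.649625.
1° of longitude at this latitude = 111.3 × cos φ = 72.30 km, so Δλ = -384.5 / 72303.2 = -0.0053179° = -19.144″.

Δλ = -19.14″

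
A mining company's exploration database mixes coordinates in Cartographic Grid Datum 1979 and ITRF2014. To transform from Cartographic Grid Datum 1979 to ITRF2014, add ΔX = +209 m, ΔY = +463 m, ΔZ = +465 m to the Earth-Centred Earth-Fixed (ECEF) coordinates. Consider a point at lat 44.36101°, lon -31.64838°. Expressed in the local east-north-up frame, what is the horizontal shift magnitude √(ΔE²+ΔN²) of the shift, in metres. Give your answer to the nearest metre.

630 m

At φ = 44.36101°, λ = -31.64838°: sin φ = 0.699177, cos φ = 0.714949, sin λ = -0.524705, cos λ = 0.851284.
ΔE = −sin λ·ΔX + cos λ·ΔY = −(-0.524705)·(209) + (0.851284)·(463) = 503.81 m.
ΔN = −sin φ cos λ·ΔX − sin φ sin λ·ΔY + cos φ·ΔZ = −(0.699177)(0.851284)(209) − (0.699177)(-0.524705)(463) + (0.714949)(465) = 377.91 m.
Horizontal magnitude = √(ΔE² + ΔN²) = √(503.81² + 377.91²) = 629.79 m.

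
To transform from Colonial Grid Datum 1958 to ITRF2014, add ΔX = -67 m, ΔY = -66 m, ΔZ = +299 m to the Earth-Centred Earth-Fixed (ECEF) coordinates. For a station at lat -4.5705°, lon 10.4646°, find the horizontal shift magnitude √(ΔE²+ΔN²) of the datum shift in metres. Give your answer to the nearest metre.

297 m

At φ = -4.5705°, λ = 10.4646°: sin φ = -0.079686, cos φ = 0.996820, sin λ = 0.181628, cos λ = 0.983367.
ΔE = −sin λ·ΔX + cos λ·ΔY = −(0.181628)·(-67) + (0.983367)·(-66) = -52.73 m.
ΔN = −sin φ cos λ·ΔX − sin φ sin λ·ΔY + cos φ·ΔZ = −(-0.079686)(0.983367)(-67) − (-0.079686)(0.181628)(-66) + (0.996820)(299) = 291.84 m.
Horizontal magnitude = √(ΔE² + ΔN²) = √((-52.73)² + 291.84²) = 296.57 m.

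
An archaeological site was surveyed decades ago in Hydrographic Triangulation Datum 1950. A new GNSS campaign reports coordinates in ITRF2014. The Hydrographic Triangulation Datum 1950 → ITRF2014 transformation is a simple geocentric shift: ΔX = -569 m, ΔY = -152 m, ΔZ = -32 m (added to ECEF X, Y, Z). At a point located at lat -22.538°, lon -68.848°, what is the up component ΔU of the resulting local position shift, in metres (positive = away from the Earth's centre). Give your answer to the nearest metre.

At φ = -22.538°, λ = -68.848°: sin φ = -0.383296, cos φ = 0.923626, sin λ = -0.932626, cos λ = 0.360843.
ΔU = cos φ cos λ·ΔX + cos φ sin λ·ΔY + sin φ·ΔZ = (0.923626)(0.360843)(-569) + (0.923626)(-0.932626)(-152) + (-0.383296)(-32) = -46.44 m.

ΔU = -46 m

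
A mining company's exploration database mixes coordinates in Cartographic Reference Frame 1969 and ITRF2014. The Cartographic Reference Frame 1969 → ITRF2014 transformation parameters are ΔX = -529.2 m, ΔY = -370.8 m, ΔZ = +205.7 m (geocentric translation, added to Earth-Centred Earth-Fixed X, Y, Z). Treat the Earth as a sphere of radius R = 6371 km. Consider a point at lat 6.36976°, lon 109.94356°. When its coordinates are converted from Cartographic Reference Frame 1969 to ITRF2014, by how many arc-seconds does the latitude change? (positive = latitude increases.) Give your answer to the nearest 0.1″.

Δφ = 7.2″

sin φ = 0.110944, cos φ = 0.993827, sin λ = 0.940029, cos λ = -0.341094.
North component: ΔN = −sin φ cos λ·ΔX − sin φ sin λ·ΔY + cos φ·ΔZ = −(0.110944)(-0.341094)(-529.2) − (0.110944)(0.940029)(-370.8) + (0.993827)(205.7) = 223.07 m.
1° of latitude spans πR/180 = 111195 m, so Δφ = 223.07 / 111195 × 3600 = 7.222″.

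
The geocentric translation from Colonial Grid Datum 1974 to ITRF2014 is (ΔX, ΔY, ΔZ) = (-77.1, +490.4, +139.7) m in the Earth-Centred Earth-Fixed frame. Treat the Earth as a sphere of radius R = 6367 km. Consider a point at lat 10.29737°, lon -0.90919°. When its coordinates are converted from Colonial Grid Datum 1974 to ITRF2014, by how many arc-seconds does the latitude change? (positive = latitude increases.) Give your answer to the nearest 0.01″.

Δφ = 4.94″

sin φ = 0.178757, cos φ = 0.983893, sin λ = -0.015868, cos λ = 0.999874.
North component: ΔN = −sin φ cos λ·ΔX − sin φ sin λ·ΔY + cos φ·ΔZ = −(0.178757)(0.999874)(-77.1) − (0.178757)(-0.015868)(490.4) + (0.983893)(139.7) = 152.62 m.
1° of latitude spans πR/180 = 111125 m, so Δφ = 152.62 / 111125 × 3600 = 4.944″.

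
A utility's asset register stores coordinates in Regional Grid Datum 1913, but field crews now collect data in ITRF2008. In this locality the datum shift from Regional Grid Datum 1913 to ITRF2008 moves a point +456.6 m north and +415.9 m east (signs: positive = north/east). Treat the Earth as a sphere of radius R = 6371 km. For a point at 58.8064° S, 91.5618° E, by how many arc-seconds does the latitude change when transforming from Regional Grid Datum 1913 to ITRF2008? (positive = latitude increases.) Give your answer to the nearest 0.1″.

On a sphere of radius R, 1 rad of latitude = R, so Δφ = ΔN / R = 456.6 / 6371000 = 7.1668e-05 rad = 14.783″.

Δφ = 14.8″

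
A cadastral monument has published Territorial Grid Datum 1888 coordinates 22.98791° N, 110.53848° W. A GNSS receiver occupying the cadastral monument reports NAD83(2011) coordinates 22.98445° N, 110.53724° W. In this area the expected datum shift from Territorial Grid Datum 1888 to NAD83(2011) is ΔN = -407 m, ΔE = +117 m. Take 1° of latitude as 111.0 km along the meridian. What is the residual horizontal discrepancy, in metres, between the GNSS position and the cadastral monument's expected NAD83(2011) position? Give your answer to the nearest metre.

Observed coordinate differences: Δφ = -0.00346°, Δλ = +0.00124°.
Converting to metres (1° lat = 111000 m, cos φ = 0.920587): observed ΔN = -384.1 m, observed ΔE = 126.7 m.
Subtracting the expected shift leaves a residual of -384.1 − (-407) = 22.9 m north and 126.7 − (117) = 9.7 m east.
Residual distance = √(22.9² + 9.7²) = 24.9 m.

25 m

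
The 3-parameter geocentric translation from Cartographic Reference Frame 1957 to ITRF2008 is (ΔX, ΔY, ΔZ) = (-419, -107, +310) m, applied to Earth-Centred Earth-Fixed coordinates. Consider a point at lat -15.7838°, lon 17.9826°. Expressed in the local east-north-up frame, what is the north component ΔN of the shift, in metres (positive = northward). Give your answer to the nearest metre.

ΔN = 181 m

At φ = -15.7838°, λ = 17.9826°: sin φ = -0.272008, cos φ = 0.962295, sin λ = 0.308728, cos λ = 0.951150.
ΔN = −sin φ cos λ·ΔX − sin φ sin λ·ΔY + cos φ·ΔZ = −(-0.272008)(0.951150)(-419) − (-0.272008)(0.308728)(-107) + (0.962295)(310) = 180.92 m.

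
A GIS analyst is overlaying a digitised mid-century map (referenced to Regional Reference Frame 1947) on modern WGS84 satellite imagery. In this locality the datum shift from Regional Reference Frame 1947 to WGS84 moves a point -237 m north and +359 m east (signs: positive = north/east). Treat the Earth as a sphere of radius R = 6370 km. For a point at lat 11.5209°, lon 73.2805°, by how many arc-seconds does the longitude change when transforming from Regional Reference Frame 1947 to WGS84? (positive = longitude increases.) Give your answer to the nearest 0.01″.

At latitude 11.5209°, cos φ = 0.979852.
One radian of longitude at latitude φ spans R cos φ, so Δλ = ΔE / (R cos φ) = 359.0 / (6370000 × 0.979852) = 5.7517e-05 rad = 11.864″.

Δλ = 11.86″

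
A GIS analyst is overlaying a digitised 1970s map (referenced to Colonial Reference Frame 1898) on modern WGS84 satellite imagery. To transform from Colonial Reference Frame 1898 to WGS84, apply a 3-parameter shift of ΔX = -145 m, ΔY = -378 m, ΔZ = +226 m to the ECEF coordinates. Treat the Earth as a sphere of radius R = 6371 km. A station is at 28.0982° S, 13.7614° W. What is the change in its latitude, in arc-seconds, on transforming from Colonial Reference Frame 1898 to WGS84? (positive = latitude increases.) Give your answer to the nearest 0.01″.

Δφ = 5.68″

sin φ = -0.470984, cos φ = 0.882142, sin λ = -0.237879, cos λ = 0.971295.
North component: ΔN = −sin φ cos λ·ΔX − sin φ sin λ·ΔY + cos φ·ΔZ = −(-0.470984)(0.971295)(-145) − (-0.470984)(-0.237879)(-378) + (0.882142)(226) = 175.38 m.
1° of latitude spans πR/180 = 111195 m, so Δφ = 175.38 / 111195 × 3600 = 5.678″.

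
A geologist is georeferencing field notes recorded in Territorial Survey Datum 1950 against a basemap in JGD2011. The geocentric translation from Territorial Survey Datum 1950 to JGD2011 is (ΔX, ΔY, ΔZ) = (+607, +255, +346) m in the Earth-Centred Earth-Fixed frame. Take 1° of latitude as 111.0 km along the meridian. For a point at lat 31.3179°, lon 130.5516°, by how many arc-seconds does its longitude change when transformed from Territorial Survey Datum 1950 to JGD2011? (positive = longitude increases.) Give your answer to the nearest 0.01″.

Δλ = -23.80″

sin φ = 0.519786, cos φ = 0.854296, sin λ = 0.759821, cos λ = -0.650133.
East component: ΔE = −sin λ·ΔX + cos λ·ΔY = −(0.759821)(607) + (-0.650133)(255) = -627.00 m.
1° of latitude spans 111000 m; at latitude φ, 1° of longitude spans that × cos φ = 94826.9 m, so Δλ = -627.00 / 94826.9 × 3600 = -23.803″.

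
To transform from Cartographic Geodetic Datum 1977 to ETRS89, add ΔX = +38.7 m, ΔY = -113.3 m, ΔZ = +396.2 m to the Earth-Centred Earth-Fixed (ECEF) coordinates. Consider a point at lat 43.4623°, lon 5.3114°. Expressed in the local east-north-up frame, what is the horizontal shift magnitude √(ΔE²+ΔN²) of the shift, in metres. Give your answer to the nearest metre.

292 m

The local east axis at (φ, λ) is (−sin λ, cos λ, 0), so ΔE = −sin(5.3114°)·38.7 + cos(5.3114°)·(-113.3) = -116.40 m.
The local north axis is (−sin φ cos λ, −sin φ sin λ, cos φ), giving ΔN = -26.507 + 7.214 + 287.573 = 268.28 m.
Horizontal magnitude = √(ΔE² + ΔN²) = √((-116.40)² + 268.28²) = 292.44 m.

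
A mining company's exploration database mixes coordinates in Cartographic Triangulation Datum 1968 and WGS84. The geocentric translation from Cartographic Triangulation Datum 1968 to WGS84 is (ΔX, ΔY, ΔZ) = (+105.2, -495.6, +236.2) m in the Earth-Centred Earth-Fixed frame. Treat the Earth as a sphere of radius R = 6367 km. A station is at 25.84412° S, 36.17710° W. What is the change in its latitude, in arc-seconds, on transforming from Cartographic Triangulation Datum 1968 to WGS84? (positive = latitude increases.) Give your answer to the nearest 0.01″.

Δφ = 12.22″

sin φ = -0.435924, cos φ = 0.899983, sin λ = -0.590283, cos λ = 0.807196.
North component: ΔN = −sin φ cos λ·ΔX − sin φ sin λ·ΔY + cos φ·ΔZ = −(-0.435924)(0.807196)(105.2) − (-0.435924)(-0.590283)(-495.6) + (0.899983)(236.2) = 377.12 m.
1° of latitude spans πR/180 = 111125 m, so Δφ = 377.12 / 111125 × 3600 = 12.217″.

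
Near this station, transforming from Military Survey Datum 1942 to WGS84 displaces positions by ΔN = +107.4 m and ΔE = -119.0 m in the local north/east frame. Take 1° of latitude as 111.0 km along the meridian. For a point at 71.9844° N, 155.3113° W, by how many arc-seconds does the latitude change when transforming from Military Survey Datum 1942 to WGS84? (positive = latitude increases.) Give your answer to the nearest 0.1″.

Δφ = 3.5″

1° of latitude = 111.0 km, so Δφ = 107.4 / 111000 = 0.0009676° = 3.483″.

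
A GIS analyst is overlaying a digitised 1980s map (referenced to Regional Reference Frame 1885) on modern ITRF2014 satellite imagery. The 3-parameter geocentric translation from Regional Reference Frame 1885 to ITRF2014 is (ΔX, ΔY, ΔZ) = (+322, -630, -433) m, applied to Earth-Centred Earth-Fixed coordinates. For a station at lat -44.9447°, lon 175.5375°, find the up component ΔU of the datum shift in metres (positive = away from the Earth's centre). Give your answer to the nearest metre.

ΔU = 44 m

The local up (radial) axis is (cos φ cos λ, cos φ sin λ, sin φ), giving ΔU = -227.217 − 34.695 + 305.882 = 43.97 m.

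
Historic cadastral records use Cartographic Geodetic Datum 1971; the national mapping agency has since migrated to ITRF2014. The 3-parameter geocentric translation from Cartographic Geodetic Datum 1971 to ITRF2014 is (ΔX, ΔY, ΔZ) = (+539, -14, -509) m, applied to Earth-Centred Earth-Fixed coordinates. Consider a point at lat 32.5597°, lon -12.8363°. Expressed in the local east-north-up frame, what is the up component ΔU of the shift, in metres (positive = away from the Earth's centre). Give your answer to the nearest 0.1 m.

ΔU = 171.6 m

The local up (radial) axis is (cos φ cos λ, cos φ sin λ, sin φ), giving ΔU = 442.933 + 2.621 − 273.933 = 171.62 m.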